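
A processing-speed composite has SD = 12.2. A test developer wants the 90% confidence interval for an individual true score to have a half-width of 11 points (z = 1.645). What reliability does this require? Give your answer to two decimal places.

0.70

Required SEM = 11 / 1.645 ≈ 6.68693
r = 1 − (6.68693/12.2)² ≈ 1 − 0.30042 ≈ 0.69958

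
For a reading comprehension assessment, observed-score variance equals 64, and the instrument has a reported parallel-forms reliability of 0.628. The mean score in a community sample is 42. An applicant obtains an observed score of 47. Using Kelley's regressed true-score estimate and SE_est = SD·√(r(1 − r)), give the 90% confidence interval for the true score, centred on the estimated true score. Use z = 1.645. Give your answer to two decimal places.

[38.78, 51.50]

SD = √64 = 8.000
Estimated true score = 0.628·47 + (1 − 0.628)·42 ≈ 45.140
SE_est = SD · √(r(1 − r)) = 8.000 · √0.234 ≈ 8.000 · 0.483 ≈ 3.867
90% CI: 45.140 ± 6.361 ≈ (38.779, 51.501)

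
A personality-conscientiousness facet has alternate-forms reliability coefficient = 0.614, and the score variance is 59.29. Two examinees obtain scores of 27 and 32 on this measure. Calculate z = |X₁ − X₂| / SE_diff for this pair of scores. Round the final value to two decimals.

SD = √59.29 = 7.700
SEM = 7.700 × √(1 − 0.614) = 7.700 × √0.386 ≈ 7.700 × 0.621 ≈ 4.784
SE_diff = SEM × √2 ≈ 4.784 × 1.414 ≈ 6.765
z = 5 / 6.765 ≈ 0.739

0.74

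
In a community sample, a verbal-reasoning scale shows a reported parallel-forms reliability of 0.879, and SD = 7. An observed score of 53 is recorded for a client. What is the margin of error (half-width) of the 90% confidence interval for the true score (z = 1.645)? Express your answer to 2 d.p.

4.01

SEM = 7.000 · √(1 − 0.879) = 7.000 · √0.121 ≈ 7.000 · 0.348 ≈ 2.435
Half-width = 1.645·2.435 ≈ 4.005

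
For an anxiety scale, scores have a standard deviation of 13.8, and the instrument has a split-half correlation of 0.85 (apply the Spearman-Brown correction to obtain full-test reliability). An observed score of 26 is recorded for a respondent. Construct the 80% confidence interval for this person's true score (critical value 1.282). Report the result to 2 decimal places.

[20.96, 31.04]

Spearman-Brown: r = 2(0.85) / (1 + 0.85) = 1.70000 / 1.85000 ≈ 0.91892
SEM = 13.80000·√(1 − 0.91892) ≈ 3.92951
1.282 · SEM ≈ 5.03764
CI = 26 ± 5.03764 → [20.96236, 31.03764]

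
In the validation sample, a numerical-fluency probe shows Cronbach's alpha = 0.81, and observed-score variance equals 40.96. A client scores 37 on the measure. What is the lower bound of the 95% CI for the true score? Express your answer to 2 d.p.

σ = 40.96^(1/2) = 6.4000
SEM = 6.4000 * √(1 − 0.8100) = 6.4000 * √0.1900 ≈ 6.4000 * 0.4359 ≈ 2.7897
Half-width = 1.96*2.7897 ≈ 5.4678
Lower bound: 37 − 5.4678 = 31.5322

31.53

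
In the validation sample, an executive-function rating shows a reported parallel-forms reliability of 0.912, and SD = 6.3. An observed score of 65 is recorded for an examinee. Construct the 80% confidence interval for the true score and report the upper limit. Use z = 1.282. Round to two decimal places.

67.40

The standard error of measurement is 6.3000*√(1 − 0.9120) ≈ 6.3000*0.2966 ≈ 1.8689.
Half-width = 1.282*1.8689 ≈ 2.3959
Upper limit = 65 + 2.3959 ≈ 67.3959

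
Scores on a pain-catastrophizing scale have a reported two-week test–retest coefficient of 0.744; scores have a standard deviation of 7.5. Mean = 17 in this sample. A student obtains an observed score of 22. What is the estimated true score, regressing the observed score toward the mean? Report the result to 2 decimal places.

Estimated true score = 0.74400·22 + (1 − 0.74400)·17 ≈ 20.72000

20.72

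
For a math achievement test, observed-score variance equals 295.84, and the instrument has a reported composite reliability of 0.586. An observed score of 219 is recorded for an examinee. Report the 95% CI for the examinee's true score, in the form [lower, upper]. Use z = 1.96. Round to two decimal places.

[197.31, 240.69]

SD = √295.84 ≈ 17.200
SEM = 17.200 * √(1 − 0.586) = 17.200 * √0.414 ≈ 17.200 * 0.643 ≈ 11.067
Margin = 1.96 * 11.067 ≈ 21.691
CI = 219 ± 21.691 → [197.309, 240.691]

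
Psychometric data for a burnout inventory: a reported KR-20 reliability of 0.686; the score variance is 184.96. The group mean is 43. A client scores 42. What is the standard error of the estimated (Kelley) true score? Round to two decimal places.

6.31

SD = √184.96 = 13.600
SE_est = 13.600·√[r(1 − r)] ≈ 6.312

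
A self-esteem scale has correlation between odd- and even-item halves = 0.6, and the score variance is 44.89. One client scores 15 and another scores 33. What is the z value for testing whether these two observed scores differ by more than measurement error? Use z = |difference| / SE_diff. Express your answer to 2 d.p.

3.80

SD = √44.89 ≈ 6.700
Spearman-Brown: r = 2(0.6) / (1 + 0.6) = 1.200 / 1.600 ≈ 0.750
SEM = 6.700 * √(1 − 0.750) = 6.700 * √0.250 ≈ 6.700 * 0.500 ≈ 3.350
SE_diff = SEM * √2 ≈ 3.350 * 1.414 ≈ 4.738
z = 18 / 4.738 ≈ 3.799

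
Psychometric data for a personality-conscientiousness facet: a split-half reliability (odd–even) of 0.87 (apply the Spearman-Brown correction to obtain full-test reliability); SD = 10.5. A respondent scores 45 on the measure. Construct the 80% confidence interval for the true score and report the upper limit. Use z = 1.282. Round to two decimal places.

48.55

Full-length reliability (Spearman-Brown) = 2(0.87)/(1+0.87) ≃ 0.930
SEM = 10.500×√(1 − 0.930) ≃ 2.768
1.282 × SEM ≃ 3.549
Upper bound: 45 + 3.549 = 48.549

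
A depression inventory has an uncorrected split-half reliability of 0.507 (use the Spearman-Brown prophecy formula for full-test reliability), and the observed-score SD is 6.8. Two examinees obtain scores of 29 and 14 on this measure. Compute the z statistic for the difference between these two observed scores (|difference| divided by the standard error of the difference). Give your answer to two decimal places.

Full-length reliability (Spearman-Brown) = 2(0.507)/(1+0.507) ≈ 0.6729
SEM = 6.8000×√(1 − 0.6729) ≈ 3.8893
SE_diff = SEM × √2 ≈ 3.8893 × 1.4142 ≈ 5.5004
z = |29 − 14| / 5.5004 = 15 / 5.5004 ≈ 2.7271

2.73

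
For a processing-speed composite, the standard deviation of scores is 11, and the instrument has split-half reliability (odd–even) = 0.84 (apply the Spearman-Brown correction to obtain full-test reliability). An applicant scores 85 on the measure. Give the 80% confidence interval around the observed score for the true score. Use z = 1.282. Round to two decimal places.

Spearman-Brown: r = 2(0.84) / (1 + 0.84) = 1.6800 / 1.8400 ≈ 0.9130
SEM = 11.0000 * √(1 − 0.9130) = 11.0000 * √0.0870 ≈ 11.0000 * 0.2949 ≈ 3.2437
Half-width = 1.282*3.2437 ≈ 4.1585
Interval: (80.8415, 89.1585)

[80.84, 89.16]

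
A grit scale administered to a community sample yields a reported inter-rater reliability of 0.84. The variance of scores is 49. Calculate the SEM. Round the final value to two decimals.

2.80

SD = √49 ≈ 7.000
The standard error of measurement is 7.000×√(1 − 0.840) ≈ 7.000×0.400 ≈ 2.800.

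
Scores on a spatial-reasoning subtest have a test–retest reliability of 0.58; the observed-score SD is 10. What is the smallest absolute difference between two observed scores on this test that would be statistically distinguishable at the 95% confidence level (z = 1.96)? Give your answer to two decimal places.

SEM = 10.00000 × √(1 − 0.58000) = 10.00000 × √0.42000 ≈ 10.00000 × 0.64807 ≈ 6.48074
Standard error of the difference = 6.48074·√2 ≈ 9.16515
Minimum reliable difference = 1.96 × SE_diff ≈ 1.96 × 9.16515 ≈ 17.96370

17.96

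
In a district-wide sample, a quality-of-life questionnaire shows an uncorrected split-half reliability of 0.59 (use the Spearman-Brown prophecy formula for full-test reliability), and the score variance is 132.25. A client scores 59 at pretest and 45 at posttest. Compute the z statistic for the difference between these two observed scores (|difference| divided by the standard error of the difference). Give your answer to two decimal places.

SD = √132.25 = 11.5000
r_full = 2·0.59 / (1 + 0.59) ≈ 0.7421
The standard error of measurement is 11.5000·√(1 − 0.7421) ≈ 11.5000·0.5078 ≈ 5.8397.
SE_diff = SEM · √2 ≈ 5.8397 · 1.4142 ≈ 8.2586
z = |59 − 45| / 8.2586 = 14 / 8.2586 ≈ 1.6952

1.70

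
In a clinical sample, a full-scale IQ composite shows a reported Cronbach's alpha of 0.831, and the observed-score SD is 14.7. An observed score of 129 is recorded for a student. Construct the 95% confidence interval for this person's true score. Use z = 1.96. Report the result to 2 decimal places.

SEM = 14.70000 * √(1 − 0.83100) = 14.70000 * √0.16900 ≈ 14.70000 * 0.41110 ≈ 6.04311
Half-width = 1.96*6.04311 ≈ 11.84450
95% CI: 129 ± 11.84450 = [117.15550, 140.84450]

[117.16, 140.84]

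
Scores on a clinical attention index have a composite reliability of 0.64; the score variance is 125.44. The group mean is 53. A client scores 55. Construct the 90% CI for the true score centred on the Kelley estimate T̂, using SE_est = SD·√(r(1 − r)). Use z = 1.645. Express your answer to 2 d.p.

SD = √125.44 = 11.20000
T̂ = r·X + (1 − r)·M = 0.64000×55 + 0.36000×53 = 35.20000 + 19.08000 ≈ 54.28000
SE_est = SD × √(r(1 − r)) = 11.20000 × √0.23040 ≈ 11.20000 × 0.48000 ≈ 5.37600
90% CI: 54.28000 ± 8.84352 ≈ (45.43648, 63.12352)

[45.44, 63.12]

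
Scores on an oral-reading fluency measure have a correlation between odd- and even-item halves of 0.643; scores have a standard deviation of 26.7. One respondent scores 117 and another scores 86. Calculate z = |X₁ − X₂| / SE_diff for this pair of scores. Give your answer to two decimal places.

Spearman-Brown: r = 2(0.643) / (1 + 0.643) = 1.28600 / 1.64300 ≈ 0.78271
SEM = 26.70000×√(1 − 0.78271) ≈ 12.44591
Standard error of the difference = 12.44591·√2 ≈ 17.60117
z = |117 − 86| / 17.60117 = 31 / 17.60117 ≈ 1.76125

1.76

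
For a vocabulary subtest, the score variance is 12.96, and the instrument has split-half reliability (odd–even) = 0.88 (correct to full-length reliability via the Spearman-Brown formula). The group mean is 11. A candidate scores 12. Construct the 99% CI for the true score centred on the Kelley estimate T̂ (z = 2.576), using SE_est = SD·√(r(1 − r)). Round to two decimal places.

σ = 12.96^(1/2) = 3.6000
Full-length reliability (Spearman-Brown) = 2(0.88)/(1+0.88) ≈ 0.9362
T̂ = 0.9362(12) + 0.0638(11) ≈ 11.9362
SE_est = 3.6000*√(0.9362*0.0638) ≈ 0.8800
99% CI: 11.9362 ± 2.2669 ≈ (9.6692, 14.2031)

[9.67, 14.20]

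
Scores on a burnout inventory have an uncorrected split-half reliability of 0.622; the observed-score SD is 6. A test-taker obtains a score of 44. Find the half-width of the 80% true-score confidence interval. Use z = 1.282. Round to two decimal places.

r_full = 2·0.622 / (1 + 0.622) ≈ 0.7670
The standard error of measurement is 6.0000·√(1 − 0.7670) ≈ 6.0000·0.4827 ≈ 2.8965.
Half-width = 1.282·2.8965 ≈ 3.7133

3.71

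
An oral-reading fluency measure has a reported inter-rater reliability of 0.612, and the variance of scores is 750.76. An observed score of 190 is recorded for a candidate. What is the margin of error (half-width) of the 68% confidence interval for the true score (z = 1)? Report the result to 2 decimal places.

SD = √750.76 = 27.400
SEM = 27.400·√(1 − 0.612) ≈ 17.067
1 · SEM ≈ 17.067

17.07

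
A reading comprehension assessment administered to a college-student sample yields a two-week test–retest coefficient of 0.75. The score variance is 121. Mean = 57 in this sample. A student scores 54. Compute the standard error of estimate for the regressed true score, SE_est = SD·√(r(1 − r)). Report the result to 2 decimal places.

4.76

σ = 121^(1/2) = 11.000
SE_est = SD * √(r(1 − r)) = 11.000 * √0.188 ≈ 11.000 * 0.433 ≈ 4.763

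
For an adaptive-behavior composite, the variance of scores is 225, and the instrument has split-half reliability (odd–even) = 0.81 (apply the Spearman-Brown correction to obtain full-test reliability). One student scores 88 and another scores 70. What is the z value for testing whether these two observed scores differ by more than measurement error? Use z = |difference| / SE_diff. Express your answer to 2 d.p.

SD = √225 ≈ 15.0000
Spearman-Brown: r = 2(0.81) / (1 + 0.81) = 1.6200 / 1.8100 ≈ 0.8950
SEM = 15.0000 * √(1 − 0.8950) = 15.0000 * √0.1050 ≈ 15.0000 * 0.3240 ≈ 4.8599
Standard error of the difference = 4.8599·√2 ≈ 6.8730
z = |88 − 70| / 6.8730 = 18 / 6.8730 ≈ 2.6190

2.62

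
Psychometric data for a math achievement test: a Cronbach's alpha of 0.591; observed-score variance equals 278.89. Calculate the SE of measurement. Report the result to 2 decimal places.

10.68

σ = 278.89^(1/2) = 16.700
SEM = 16.700·√(1 − 0.591) ≈ 10.680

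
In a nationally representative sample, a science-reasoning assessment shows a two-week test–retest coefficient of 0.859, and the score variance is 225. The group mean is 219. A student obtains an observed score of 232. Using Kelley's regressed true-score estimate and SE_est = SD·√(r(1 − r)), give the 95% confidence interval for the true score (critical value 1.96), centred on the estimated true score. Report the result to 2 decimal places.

[219.94, 240.40]

σ = 225^(1/2) = 15.00000
T̂ = 0.85900(232) + 0.14100(219) ≈ 230.16700
SE_est = SD · √(r(1 − r)) = 15.00000 · √0.12112 ≈ 15.00000 · 0.34802 ≈ 5.22032
CI = 230.16700 ± 1.96 · 5.22032 → [219.93517, 240.39883]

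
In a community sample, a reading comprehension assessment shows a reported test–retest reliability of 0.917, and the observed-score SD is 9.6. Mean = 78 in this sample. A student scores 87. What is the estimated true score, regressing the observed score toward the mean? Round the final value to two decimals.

T̂ = 0.9170(87) + 0.0830(78) ≈ 86.2530

86.25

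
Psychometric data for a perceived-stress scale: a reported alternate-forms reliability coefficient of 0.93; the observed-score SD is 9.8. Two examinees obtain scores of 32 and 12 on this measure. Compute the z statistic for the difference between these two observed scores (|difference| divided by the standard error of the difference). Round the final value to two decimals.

The standard error of measurement is 9.80000×√(1 − 0.93000) ≈ 9.80000×0.26458 ≈ 2.59284.
SE_diff = √2 × SEM ≈ 3.66682
z = 20 / 3.66682 ≈ 5.45431

5.45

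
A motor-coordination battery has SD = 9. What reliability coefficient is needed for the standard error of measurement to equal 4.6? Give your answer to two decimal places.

r = 1 − (SEM / SD)² = 1 − (4.6000 / 9)² ≈ 1 − 0.2612 ≈ 0.7388

0.74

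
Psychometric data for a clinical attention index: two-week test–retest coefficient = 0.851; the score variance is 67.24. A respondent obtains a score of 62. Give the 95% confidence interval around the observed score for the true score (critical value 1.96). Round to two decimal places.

[55.80, 68.20]

SD = √67.24 ≈ 8.200
SEM = 8.200 * √(1 − 0.851) = 8.200 * √0.149 ≈ 8.200 * 0.386 ≈ 3.165
Half-width = 1.96*3.165 ≈ 6.204
95% CI: 62 ± 6.204 = [55.796, 68.204]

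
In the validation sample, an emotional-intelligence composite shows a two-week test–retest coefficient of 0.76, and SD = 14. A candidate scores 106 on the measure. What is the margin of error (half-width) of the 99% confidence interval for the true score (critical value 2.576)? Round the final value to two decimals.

17.67

The standard error of measurement is 14.000·√(1 − 0.760) ≈ 14.000·0.490 ≈ 6.859.
Margin = 2.576 · 6.859 ≈ 17.668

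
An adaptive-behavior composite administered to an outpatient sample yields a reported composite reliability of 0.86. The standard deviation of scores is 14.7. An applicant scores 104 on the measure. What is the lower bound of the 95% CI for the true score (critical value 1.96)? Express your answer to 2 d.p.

93.22

SEM = 14.7000×√(1 − 0.8600) ≃ 5.5002
Margin = 1.96 × 5.5002 ≃ 10.7805
Lower bound: 104 − 10.7805 = 93.2195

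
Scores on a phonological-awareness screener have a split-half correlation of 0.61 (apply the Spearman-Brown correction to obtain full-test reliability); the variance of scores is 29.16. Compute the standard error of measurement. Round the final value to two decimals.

SD = √29.16 ≈ 5.40000
Spearman-Brown: r = 2(0.61) / (1 + 0.61) = 1.22000 / 1.61000 ≈ 0.75776
SEM = 5.40000 * √(1 − 0.75776) = 5.40000 * √0.24224 ≈ 5.40000 * 0.49217 ≈ 2.65774

2.66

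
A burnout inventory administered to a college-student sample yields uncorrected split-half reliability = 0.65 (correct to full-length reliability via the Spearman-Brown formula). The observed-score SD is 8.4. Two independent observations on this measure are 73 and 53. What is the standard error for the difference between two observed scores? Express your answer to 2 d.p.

Spearman-Brown: r = 2(0.65) / (1 + 0.65) = 1.30000 / 1.65000 ≈ 0.78788
SEM = 8.40000×√(1 − 0.78788) ≈ 3.86876
Standard error of the difference = 3.86876·√2 ≈ 5.47125

5.47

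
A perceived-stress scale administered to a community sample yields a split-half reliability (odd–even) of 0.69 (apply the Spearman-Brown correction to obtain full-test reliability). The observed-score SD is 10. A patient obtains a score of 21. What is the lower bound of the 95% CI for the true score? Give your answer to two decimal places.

12.61

r_full = 2·0.69 / (1 + 0.69) ≃ 0.8166
SEM = 10.0000 · √(1 − 0.8166) = 10.0000 · √0.1834 ≃ 10.0000 · 0.4283 ≃ 4.2829
Half-width = 1.96·4.2829 ≃ 8.3945
Lower limit = 21 − 8.3945 ≃ 12.6055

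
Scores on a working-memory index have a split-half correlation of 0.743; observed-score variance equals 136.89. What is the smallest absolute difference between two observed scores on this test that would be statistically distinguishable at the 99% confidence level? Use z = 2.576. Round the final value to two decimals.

16.37

SD = √136.89 ≈ 11.7000
Full-length reliability (Spearman-Brown) = 2(0.743)/(1+0.743) ≈ 0.8526
SEM = 11.7000 × √(1 − 0.8526) = 11.7000 × √0.1474 ≈ 11.7000 × 0.3840 ≈ 4.4927
Standard error of the difference = 4.4927·√2 ≈ 6.3536
Smallest detectable difference = 2.576×6.3536 ≈ 16.3668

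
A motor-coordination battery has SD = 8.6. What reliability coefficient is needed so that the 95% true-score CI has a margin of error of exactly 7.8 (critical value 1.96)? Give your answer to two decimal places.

Required SEM = 7.8 / 1.96 ≈ 3.9796
r = 1 − (3.9796/8.6)² ≈ 1 − 0.2141 ≈ 0.7859

0.79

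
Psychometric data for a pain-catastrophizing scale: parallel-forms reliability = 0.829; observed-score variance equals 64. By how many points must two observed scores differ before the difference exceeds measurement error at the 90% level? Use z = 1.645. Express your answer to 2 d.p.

σ = 64^(1/2) = 8.0000
The standard error of measurement is 8.0000·√(1 − 0.8290) ≈ 8.0000·0.4135 ≈ 3.3082.
Standard error of the difference = 3.3082·√2 ≈ 4.6785
Smallest detectable difference = 1.645·4.6785 ≈ 7.6961

7.70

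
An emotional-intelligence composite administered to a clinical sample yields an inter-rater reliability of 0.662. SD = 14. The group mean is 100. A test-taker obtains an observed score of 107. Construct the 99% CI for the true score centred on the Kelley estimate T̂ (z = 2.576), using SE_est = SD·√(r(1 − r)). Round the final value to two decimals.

[87.57, 121.69]

Estimated true score = 0.6620*107 + (1 − 0.6620)*100 ≃ 104.6340
SE_est = SD * √(r(1 − r)) = 14.0000 * √0.2238 ≃ 14.0000 * 0.4730 ≃ 6.6224
99% CI: 104.6340 ± 17.0593 ≃ (87.5747, 121.6933)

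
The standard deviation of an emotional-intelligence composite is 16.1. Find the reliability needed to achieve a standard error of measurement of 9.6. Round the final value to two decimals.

r = 1 − (9.6000/16.1)² ≈ 1 − 0.3555 ≈ 0.6445

0.64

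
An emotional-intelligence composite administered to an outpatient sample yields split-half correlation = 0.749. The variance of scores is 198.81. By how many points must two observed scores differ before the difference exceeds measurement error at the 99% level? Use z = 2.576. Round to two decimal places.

SD = √198.81 = 14.100
Spearman-Brown: r = 2(0.749) / (1 + 0.749) = 1.498 / 1.749 ≈ 0.856
SEM = 14.100×√(1 − 0.856) ≈ 5.341
Standard error of the difference = 5.341·√2 ≈ 7.554
Smallest detectable difference = 2.576×7.554 ≈ 19.459

19.46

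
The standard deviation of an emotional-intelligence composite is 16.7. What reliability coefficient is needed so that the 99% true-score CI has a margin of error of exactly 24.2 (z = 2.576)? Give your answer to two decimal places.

0.68

SEM needed = half-width / z = 24.2/2.576 ≈ 9.3944
Required reliability = 1 − (SEM/SD)² = 1 − 0.3165 ≈ 0.6835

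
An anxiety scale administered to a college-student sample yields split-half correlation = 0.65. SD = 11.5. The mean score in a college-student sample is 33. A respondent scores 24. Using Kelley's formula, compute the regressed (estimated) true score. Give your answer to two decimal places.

25.91

Full-length reliability (Spearman-Brown) = 2(0.65)/(1+0.65) ≈ 0.788
T̂ = 0.788(24) + 0.212(33) ≈ 25.909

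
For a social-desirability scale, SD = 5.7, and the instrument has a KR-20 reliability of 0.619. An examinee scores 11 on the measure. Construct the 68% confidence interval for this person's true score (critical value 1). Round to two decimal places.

[7.48, 14.52]

The standard error of measurement is 5.7000×√(1 − 0.6190) ≈ 5.7000×0.6173 ≈ 3.5183.
Half-width = 1×3.5183 ≈ 3.5183
CI = 11 ± 3.5183 → [7.4817, 14.5183]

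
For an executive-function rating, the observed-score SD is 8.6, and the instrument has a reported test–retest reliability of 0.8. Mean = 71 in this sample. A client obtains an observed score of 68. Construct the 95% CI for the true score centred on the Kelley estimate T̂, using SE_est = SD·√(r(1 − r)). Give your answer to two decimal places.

T̂ = 0.800(68) + 0.200(71) ≈ 68.600
SE_est = 8.600·√[r(1 − r)] ≈ 3.440
CI = 68.600 ± 1.96 * 3.440 → [61.858, 75.342]

[61.86, 75.34]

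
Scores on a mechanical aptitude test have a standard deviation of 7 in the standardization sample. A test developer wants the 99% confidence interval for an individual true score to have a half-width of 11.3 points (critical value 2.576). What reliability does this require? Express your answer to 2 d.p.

0.61

Required SEM = 11.3 / 2.576 ≈ 4.38665
r = 1 − (SEM / SD)² = 1 − (4.38665 / 7)² ≈ 1 − 0.39271 ≈ 0.60729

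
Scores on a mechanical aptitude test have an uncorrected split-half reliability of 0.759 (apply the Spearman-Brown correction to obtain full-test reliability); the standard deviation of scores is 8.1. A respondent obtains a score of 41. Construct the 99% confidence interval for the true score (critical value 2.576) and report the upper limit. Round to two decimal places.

Spearman-Brown: r = 2(0.759) / (1 + 0.759) = 1.5180 / 1.7590 ≈ 0.8630
The standard error of measurement is 8.1000*√(1 − 0.8630) ≈ 8.1000*0.3701 ≈ 2.9982.
2.576 * SEM ≈ 7.7234
Upper bound: 41 + 7.7234 = 48.7234

48.72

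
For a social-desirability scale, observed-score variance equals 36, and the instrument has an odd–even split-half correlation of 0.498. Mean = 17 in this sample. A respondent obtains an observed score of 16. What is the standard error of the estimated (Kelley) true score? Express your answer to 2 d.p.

SD = √36 = 6.0000
Full-length reliability (Spearman-Brown) = 2(0.498)/(1+0.498) ≈ 0.6649
SE_est = SD · √(r(1 − r)) = 6.0000 · √0.2228 ≈ 6.0000 · 0.4720 ≈ 2.8322

2.83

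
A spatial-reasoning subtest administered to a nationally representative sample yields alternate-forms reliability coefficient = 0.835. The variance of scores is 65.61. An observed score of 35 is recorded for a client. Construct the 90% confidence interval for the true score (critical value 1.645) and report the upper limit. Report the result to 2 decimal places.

40.41

SD = √65.61 = 8.10000
SEM = 8.10000 · √(1 − 0.83500) = 8.10000 · √0.16500 ≈ 8.10000 · 0.40620 ≈ 3.29024
Margin = 1.645 · 3.29024 ≈ 5.41244
Upper bound: 35 + 5.41244 = 40.41244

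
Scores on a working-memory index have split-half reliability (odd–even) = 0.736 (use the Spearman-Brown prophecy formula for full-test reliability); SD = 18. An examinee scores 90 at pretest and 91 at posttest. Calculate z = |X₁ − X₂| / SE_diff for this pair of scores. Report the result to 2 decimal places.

Full-length reliability (Spearman-Brown) = 2(0.736)/(1+0.736) ≈ 0.8479
SEM = 18.0000 × √(1 − 0.8479) = 18.0000 × √0.1521 ≈ 18.0000 × 0.3900 ≈ 7.0194
Standard error of the difference = 7.0194·√2 ≈ 9.9269
z = 1 / 9.9269 ≈ 0.1007

0.10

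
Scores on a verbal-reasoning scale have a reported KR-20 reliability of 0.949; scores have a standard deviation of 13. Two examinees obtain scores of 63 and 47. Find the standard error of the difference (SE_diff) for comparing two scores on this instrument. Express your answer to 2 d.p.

SEM = 13.000 · √(1 − 0.949) = 13.000 · √0.051 ≈ 13.000 · 0.226 ≈ 2.936
SE_diff = SEM · √2 ≈ 2.936 · 1.414 ≈ 4.152

4.15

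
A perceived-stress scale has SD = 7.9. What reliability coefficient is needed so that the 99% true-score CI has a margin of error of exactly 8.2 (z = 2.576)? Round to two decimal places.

0.84

Required SEM = 8.2 / 2.576 ≈ 3.18323
r = 1 − (3.18323/7.9)² ≈ 1 − 0.16236 ≈ 0.83764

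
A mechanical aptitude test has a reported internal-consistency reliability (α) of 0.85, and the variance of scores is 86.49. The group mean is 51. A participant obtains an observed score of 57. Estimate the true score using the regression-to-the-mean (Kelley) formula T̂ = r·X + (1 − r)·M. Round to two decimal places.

T̂ = r·X + (1 − r)·M = 0.85000*57 + 0.15000*51 = 48.45000 + 7.65000 ≃ 56.10000

56.10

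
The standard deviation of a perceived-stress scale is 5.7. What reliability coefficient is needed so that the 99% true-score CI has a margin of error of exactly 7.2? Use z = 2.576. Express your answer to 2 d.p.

0.76

Required SEM = 7.2 / 2.576 ≈ 2.795
Required reliability = 1 − (SEM/SD)² = 1 − 0.240 ≈ 0.760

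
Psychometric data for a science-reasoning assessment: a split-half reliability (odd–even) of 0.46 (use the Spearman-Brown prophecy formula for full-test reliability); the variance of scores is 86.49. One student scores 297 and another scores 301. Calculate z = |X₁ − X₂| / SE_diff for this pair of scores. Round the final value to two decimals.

SD = √86.49 = 9.30000
Full-length reliability (Spearman-Brown) = 2(0.46)/(1+0.46) ≈ 0.63014
SEM = 9.30000·√(1 − 0.63014) ≈ 5.65592
SE_diff = SEM · √2 ≈ 5.65592 · 1.41421 ≈ 7.99868
z = 4 / 7.99868 ≈ 0.50008

0.50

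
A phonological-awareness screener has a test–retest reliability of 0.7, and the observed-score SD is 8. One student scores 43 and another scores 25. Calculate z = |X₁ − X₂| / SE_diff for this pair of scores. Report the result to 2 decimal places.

2.90

SEM = 8.0000×√(1 − 0.7000) ≈ 4.3818
SE_diff = √2 × SEM ≈ 6.1968
z = |43 − 25| / 6.1968 = 18 / 6.1968 ≈ 2.9047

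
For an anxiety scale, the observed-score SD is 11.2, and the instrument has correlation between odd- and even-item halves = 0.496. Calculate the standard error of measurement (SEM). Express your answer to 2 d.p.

6.50

r_full = 2·0.496 / (1 + 0.496) ≃ 0.66310
SEM = 11.20000 · √(1 − 0.66310) = 11.20000 · √0.33690 ≃ 11.20000 · 0.58043 ≃ 6.50081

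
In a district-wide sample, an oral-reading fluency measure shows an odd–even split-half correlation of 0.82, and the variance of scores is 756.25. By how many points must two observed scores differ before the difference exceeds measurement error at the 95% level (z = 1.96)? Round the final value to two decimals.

23.97

SD = √756.25 ≈ 27.500
r_full = 2·0.82 / (1 + 0.82) ≈ 0.901
SEM = 27.500 × √(1 − 0.901) = 27.500 × √0.099 ≈ 27.500 × 0.314 ≈ 8.648
SE_diff = SEM × √2 ≈ 8.648 × 1.414 ≈ 12.231
Smallest detectable difference = 1.96×12.231 ≈ 23.972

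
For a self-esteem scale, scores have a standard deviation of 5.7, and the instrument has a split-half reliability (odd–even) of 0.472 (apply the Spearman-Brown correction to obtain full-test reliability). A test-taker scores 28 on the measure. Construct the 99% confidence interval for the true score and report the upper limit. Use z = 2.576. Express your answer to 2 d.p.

36.79

Spearman-Brown: r = 2(0.472) / (1 + 0.472) = 0.94400 / 1.47200 ≈ 0.64130
The standard error of measurement is 5.70000*√(1 − 0.64130) ≈ 5.70000*0.59891 ≈ 3.41380.
Margin = 2.576 * 3.41380 ≈ 8.79395
Upper limit = 28 + 8.79395 ≈ 36.79395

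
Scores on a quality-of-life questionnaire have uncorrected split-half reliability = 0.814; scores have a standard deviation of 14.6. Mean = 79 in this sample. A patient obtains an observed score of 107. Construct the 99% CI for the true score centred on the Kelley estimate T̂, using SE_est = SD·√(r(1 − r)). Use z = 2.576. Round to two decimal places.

[92.72, 115.54]

r_full = 2·0.814 / (1 + 0.814) ≈ 0.897
T̂ = 0.897(107) + 0.103(79) ≈ 104.129
SE_est = SD × √(r(1 − r)) = 14.600 × √0.092 ≈ 14.600 × 0.303 ≈ 4.429
CI = 104.129 ± 2.576 × 4.429 → [92.720, 115.538]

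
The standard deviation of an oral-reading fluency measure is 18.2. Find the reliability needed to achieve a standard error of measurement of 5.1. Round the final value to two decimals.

0.92

Required reliability = 1 − (SEM/SD)² = 1 − 0.07852 ≈ 0.92148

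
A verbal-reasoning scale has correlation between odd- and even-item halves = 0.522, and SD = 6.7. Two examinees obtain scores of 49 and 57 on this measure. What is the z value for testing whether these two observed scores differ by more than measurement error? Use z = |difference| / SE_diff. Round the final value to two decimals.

r_full = 2·0.522 / (1 + 0.522) ≃ 0.68594
SEM = 6.70000 · √(1 − 0.68594) = 6.70000 · √0.31406 ≃ 6.70000 · 0.56041 ≃ 3.75475
SE_diff = √2 · SEM ≃ 5.31002
z = |49 − 57| / 5.31002 = 8 / 5.31002 ≃ 1.50658

1.51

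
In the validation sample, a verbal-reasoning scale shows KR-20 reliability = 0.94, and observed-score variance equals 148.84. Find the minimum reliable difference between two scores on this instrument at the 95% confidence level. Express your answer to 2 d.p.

SD = √148.84 = 12.200
The standard error of measurement is 12.200*√(1 − 0.940) ≈ 12.200*0.245 ≈ 2.988.
SE_diff = √2 * SEM ≈ 4.226
Minimum reliable difference = 1.96 * SE_diff ≈ 1.96 * 4.226 ≈ 8.283

8.28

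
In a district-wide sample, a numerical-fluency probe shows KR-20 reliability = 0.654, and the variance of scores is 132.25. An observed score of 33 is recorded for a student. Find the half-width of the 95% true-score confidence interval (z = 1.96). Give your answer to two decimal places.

σ = 132.25^(1/2) = 11.500
SEM = 11.500 · √(1 − 0.654) = 11.500 · √0.346 ≈ 11.500 · 0.588 ≈ 6.765
Half-width = 1.96·6.765 ≈ 13.258

13.26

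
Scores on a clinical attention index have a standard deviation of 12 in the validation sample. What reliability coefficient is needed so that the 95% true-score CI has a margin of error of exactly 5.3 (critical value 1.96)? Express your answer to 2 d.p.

SEM needed = half-width / z = 5.3/1.96 ≈ 2.704
r = 1 − (SEM / SD)² = 1 − (2.704 / 12)² ≈ 1 − 0.051 ≈ 0.949

0.95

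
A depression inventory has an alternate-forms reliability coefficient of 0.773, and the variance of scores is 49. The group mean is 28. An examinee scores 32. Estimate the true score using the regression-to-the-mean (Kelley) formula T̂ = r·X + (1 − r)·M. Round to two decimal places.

T̂ = 0.7730(32) + 0.2270(28) ≈ 31.0920

31.09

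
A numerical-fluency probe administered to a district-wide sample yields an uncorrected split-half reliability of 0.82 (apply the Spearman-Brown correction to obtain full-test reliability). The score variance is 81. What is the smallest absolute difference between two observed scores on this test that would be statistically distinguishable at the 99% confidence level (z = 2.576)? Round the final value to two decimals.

SD = √81 = 9.000
Spearman-Brown: r = 2(0.82) / (1 + 0.82) = 1.640 / 1.820 ≈ 0.901
SEM = 9.000 · √(1 − 0.901) = 9.000 · √0.099 ≈ 9.000 · 0.314 ≈ 2.830
SE_diff = √2 · SEM ≈ 4.003
Smallest detectable difference = 2.576·4.003 ≈ 10.311

10.31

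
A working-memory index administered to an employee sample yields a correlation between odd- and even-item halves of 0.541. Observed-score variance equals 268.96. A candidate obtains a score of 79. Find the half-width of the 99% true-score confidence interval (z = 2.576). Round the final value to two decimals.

SD = √268.96 = 16.400
r_full = 2·0.541 / (1 + 0.541) ≈ 0.702
The standard error of measurement is 16.400*√(1 − 0.702) ≈ 16.400*0.546 ≈ 8.951.
Margin = 2.576 * 8.951 ≈ 23.057

23.06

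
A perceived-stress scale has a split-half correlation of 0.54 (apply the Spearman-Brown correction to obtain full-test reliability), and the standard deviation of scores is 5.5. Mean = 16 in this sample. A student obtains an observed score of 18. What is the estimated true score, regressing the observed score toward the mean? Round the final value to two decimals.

17.40

Full-length reliability (Spearman-Brown) = 2(0.54)/(1+0.54) ≈ 0.70130
Estimated true score = 0.70130*18 + (1 − 0.70130)*16 ≈ 17.40260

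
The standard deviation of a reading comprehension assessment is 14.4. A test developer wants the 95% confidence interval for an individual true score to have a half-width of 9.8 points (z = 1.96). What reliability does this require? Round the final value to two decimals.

SEM needed = half-width / z = 9.8/1.96 ≈ 5.000
Required reliability = 1 − (SEM/SD)² = 1 − 0.121 ≈ 0.879

0.88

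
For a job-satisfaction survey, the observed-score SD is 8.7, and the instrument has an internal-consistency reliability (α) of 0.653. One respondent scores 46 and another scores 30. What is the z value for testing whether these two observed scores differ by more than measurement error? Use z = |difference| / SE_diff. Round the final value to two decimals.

2.21

SEM = 8.7000 × √(1 − 0.6530) = 8.7000 × √0.3470 ≈ 8.7000 × 0.5891 ≈ 5.1249
SE_diff = SEM × √2 ≈ 5.1249 × 1.4142 ≈ 7.2477
z = |46 − 30| / 7.2477 = 16 / 7.2477 ≈ 2.2076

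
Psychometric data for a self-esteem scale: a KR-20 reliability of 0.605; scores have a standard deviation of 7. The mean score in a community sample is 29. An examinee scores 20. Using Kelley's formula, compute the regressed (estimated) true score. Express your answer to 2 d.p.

23.56

T̂ = 0.6050(20) + 0.3950(29) ≈ 23.5550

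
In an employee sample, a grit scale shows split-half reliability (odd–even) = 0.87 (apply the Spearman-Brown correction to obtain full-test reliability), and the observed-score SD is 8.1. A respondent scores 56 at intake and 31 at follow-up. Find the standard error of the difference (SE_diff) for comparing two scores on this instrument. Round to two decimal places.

3.02

Spearman-Brown: r = 2(0.87) / (1 + 0.87) = 1.740 / 1.870 ≈ 0.930
SEM = 8.100*√(1 − 0.930) ≈ 2.136
SE_diff = √2 * SEM ≈ 3.020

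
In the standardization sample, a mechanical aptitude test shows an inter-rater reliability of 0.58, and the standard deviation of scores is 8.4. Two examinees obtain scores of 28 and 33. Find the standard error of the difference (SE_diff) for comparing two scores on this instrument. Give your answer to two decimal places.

The standard error of measurement is 8.4000×√(1 − 0.5800) ≃ 8.4000×0.6481 ≃ 5.4438.
SE_diff = SEM × √2 ≃ 5.4438 × 1.4142 ≃ 7.6987

7.70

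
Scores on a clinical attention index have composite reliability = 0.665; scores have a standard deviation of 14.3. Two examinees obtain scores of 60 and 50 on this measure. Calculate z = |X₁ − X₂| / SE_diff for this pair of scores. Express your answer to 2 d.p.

SEM = 14.3000 · √(1 − 0.6650) = 14.3000 · √0.3350 ≈ 14.3000 · 0.5788 ≈ 8.2767
SE_diff = SEM · √2 ≈ 8.2767 · 1.4142 ≈ 11.7051
z = |60 − 50| / 11.7051 = 10 / 11.7051 ≈ 0.8543

0.85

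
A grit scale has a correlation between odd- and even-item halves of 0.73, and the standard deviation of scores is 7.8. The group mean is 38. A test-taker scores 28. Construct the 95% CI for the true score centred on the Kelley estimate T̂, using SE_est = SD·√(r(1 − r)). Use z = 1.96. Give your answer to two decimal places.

[24.01, 35.11]

r_full = 2·0.73 / (1 + 0.73) ≈ 0.84393
T̂ = 0.84393(28) + 0.15607(38) ≈ 29.56069
SE_est = SD · √(r(1 − r)) = 7.80000 · √0.13171 ≈ 7.80000 · 0.36292 ≈ 2.83078
CI = 29.56069 ± 1.96 · 2.83078 → [24.01236, 35.10903]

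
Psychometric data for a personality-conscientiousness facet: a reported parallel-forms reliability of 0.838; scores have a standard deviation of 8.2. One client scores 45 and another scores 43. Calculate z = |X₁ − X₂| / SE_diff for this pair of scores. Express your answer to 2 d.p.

SEM = 8.2000*√(1 − 0.8380) ≈ 3.3004
SE_diff = √2 * SEM ≈ 4.6675
z = 2 / 4.6675 ≈ 0.4285

0.43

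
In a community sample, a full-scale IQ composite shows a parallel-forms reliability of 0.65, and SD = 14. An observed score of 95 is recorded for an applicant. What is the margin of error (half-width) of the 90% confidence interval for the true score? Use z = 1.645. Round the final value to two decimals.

SEM = 14.0000·√(1 − 0.6500) ≈ 8.2825
Half-width = 1.645·8.2825 ≈ 13.6247

13.62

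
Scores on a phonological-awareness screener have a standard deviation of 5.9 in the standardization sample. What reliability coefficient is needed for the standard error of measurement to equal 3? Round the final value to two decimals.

r = 1 − (SEM / SD)² = 1 − (3.0000 / 5.9)² ≈ 1 − 0.2585 ≈ 0.7415

0.74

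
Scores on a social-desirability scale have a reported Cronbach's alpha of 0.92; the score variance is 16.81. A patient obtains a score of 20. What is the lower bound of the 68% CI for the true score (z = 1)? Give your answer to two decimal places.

σ = 16.81^(1/2) = 4.10000
SEM = 4.10000*√(1 − 0.92000) ≃ 1.15966
Half-width = 1*1.15966 ≃ 1.15966
Lower limit = 20 − 1.15966 ≃ 18.84034

18.84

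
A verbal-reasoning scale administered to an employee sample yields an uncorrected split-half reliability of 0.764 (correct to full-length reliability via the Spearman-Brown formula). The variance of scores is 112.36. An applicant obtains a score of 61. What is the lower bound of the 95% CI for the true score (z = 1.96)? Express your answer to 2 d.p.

SD = √112.36 = 10.600
r_full = 2·0.764 / (1 + 0.764) ≈ 0.866
SEM = 10.600 × √(1 − 0.866) = 10.600 × √0.134 ≈ 10.600 × 0.366 ≈ 3.877
Half-width = 1.96×3.877 ≈ 7.599
Lower limit = 61 − 7.599 ≈ 53.401

53.40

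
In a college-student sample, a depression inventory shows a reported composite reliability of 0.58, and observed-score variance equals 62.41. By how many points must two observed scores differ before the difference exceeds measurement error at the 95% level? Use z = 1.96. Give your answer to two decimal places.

14.19

SD = √62.41 ≃ 7.9000
SEM = 7.9000 × √(1 − 0.5800) = 7.9000 × √0.4200 ≃ 7.9000 × 0.6481 ≃ 5.1198
Standard error of the difference = 5.1198·√2 ≃ 7.2405
Smallest detectable difference = 1.96×7.2405 ≃ 14.1913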